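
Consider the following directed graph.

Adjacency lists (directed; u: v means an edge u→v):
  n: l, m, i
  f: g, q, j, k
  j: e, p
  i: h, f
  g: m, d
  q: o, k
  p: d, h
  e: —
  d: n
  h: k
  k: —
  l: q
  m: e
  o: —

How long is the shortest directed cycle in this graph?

5

For each vertex v, BFS finds the shortest path from v back to v.
The shortest such closed walk is n → i → f → g → d → n, length 5.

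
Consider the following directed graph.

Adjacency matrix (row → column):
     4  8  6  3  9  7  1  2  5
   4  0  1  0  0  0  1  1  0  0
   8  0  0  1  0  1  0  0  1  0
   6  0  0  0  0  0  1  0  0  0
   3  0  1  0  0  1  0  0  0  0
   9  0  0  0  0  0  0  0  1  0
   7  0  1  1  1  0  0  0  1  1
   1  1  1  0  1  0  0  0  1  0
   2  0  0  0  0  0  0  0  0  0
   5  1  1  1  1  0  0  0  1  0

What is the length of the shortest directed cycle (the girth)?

2

For each vertex v, BFS finds the shortest path from v back to v.
The shortest such closed walk is 4 → 1 → 4, length 2.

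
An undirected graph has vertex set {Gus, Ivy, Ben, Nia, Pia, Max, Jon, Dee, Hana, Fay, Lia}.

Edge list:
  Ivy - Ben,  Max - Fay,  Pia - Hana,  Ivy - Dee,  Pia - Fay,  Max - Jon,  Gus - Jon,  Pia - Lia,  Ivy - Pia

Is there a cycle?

No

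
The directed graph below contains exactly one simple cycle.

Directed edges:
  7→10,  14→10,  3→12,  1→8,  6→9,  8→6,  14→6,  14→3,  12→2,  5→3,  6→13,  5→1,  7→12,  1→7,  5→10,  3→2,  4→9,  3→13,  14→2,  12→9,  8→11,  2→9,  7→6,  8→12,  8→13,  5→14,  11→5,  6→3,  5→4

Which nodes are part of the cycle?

1, 5, 8, 11

DFS with gray/black marking from 11:
11 gray
  5 gray
    14 gray
      10 gray
      10 black
      2 gray
        9 gray
        9 black
      2 black
      6 gray
        6→9: 9 black — skip
        3 gray
          3→2: 2 black — skip
          13 gray
          13 black
          12 gray
            12→2: 2 black — skip
            12→9: 9 black — skip
          12 black
        3 black
        6→13: 13 black — skip
      6 black
      14→3: 3 black — skip
    14 black
    4 gray
      4→9: 9 black — skip
    4 black
    1 gray
      7 gray
        7→10: 10 black — skip
        7→12: 12 black — skip
        7→6: 6 black — skip
      7 black
      8 gray
        8→11: 11 is gray → back edge
Back edge closes the cycle 11 → 5 → 1 → 8 → 11; its vertices are {1, 5, 8, 11}.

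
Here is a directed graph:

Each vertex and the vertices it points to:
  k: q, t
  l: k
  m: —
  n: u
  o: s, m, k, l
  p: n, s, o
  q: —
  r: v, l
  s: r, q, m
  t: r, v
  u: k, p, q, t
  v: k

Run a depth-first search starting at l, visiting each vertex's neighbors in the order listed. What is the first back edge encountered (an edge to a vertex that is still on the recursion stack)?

DFS from l (visiting each vertex's neighbors in the order listed); mark gray on enter, black on exit:
l gray
  k gray
    q gray
    q black
    t gray
      r gray
        v gray
          v→k: k is gray → back edge
First back edge: v → k.

v->k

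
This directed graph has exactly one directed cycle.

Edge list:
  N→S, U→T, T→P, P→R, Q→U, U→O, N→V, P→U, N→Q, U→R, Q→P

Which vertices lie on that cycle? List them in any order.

P, T, U

DFS with gray/black marking from U:
U gray
  O gray
  O black
  T gray
    P gray
      P→U: U is gray → back edge
Back edge closes the cycle U → T → P → U; its vertices are {P, T, U}.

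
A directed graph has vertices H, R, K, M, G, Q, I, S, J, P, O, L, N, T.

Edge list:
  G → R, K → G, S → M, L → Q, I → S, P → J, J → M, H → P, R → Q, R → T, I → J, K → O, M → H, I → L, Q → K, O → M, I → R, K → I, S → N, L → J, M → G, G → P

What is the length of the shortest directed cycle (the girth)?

4

For each vertex v, BFS finds the shortest path from v back to v.
The shortest such closed walk is K → G → R → Q → K, length 4.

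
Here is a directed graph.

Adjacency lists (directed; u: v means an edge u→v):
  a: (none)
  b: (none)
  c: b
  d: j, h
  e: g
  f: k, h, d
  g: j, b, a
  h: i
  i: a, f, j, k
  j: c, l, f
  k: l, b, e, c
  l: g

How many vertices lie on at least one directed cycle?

9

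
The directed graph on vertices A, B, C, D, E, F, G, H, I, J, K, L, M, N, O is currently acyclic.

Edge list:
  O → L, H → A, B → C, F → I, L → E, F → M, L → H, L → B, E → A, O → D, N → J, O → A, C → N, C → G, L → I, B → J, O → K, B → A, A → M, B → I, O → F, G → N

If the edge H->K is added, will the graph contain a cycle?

No

Adding H→K creates a cycle iff K can already reach H.
Explore from K: no path reaches H. The graph stays acyclic.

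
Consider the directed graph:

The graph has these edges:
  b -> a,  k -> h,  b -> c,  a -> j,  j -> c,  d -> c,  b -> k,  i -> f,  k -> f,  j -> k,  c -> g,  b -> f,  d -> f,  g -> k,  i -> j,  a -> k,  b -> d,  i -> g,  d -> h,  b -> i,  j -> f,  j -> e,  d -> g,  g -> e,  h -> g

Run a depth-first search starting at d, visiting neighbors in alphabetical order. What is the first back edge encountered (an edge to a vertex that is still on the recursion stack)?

DFS from d (visiting neighbors in alphabetical order); mark gray on enter, black on exit:
d gray
  c gray
    g gray
      e gray
      e black
      k gray
        f gray
        f black
        h gray
          h→g: g is gray → back edge
First back edge: h → g.

h->g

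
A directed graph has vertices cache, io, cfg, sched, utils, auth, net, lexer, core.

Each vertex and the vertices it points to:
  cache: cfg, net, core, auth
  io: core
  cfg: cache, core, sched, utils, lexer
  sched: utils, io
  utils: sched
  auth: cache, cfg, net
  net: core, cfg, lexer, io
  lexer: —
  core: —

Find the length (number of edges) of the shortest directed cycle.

2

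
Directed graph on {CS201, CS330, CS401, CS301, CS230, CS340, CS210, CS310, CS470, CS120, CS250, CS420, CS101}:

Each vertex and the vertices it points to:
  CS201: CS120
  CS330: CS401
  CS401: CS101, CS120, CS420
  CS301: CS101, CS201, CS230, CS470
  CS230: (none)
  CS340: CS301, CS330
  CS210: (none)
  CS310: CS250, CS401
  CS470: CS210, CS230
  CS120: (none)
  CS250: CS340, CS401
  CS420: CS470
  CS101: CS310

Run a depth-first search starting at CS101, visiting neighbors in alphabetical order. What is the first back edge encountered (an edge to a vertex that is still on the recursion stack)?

CS301→CS101

DFS from CS101 (visiting neighbors in alphabetical order); mark gray on enter, black on exit:
CS101 gray
  CS310 gray
    CS250 gray
      CS340 gray
        CS301 gray
          CS301→CS101: CS101 is gray → back edge
First back edge: CS301 → CS101.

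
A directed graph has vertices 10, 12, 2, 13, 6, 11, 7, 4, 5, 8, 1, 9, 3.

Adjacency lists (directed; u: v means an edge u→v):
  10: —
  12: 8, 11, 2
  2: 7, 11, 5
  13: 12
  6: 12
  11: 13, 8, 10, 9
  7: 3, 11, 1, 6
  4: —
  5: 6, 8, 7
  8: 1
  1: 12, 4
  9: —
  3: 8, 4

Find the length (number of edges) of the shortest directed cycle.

For each vertex v, BFS finds the shortest path from v back to v.
The shortest such closed walk is 11 → 13 → 12 → 11, length 3.

3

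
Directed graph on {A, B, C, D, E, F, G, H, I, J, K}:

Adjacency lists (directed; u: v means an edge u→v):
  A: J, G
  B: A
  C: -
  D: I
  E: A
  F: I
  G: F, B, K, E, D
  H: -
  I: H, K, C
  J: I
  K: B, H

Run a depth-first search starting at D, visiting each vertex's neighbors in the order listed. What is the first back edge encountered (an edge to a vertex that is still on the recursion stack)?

DFS from D (visiting each vertex's neighbors in the order listed); mark gray on enter, black on exit:
D gray
  I gray
    H gray
    H black
    K gray
      B gray
        A gray
          J gray
            J→I: I is gray → back edge
First back edge: J → I.

J->I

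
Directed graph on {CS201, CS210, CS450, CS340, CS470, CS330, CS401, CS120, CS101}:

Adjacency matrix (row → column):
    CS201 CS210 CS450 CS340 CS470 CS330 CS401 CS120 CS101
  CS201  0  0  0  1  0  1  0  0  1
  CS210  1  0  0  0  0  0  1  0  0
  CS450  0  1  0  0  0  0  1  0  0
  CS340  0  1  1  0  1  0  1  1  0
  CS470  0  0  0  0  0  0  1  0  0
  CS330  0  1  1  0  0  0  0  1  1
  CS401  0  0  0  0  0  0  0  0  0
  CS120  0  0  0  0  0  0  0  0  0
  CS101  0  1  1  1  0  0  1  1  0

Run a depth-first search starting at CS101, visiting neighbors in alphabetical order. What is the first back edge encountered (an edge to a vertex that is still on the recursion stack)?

CS201->CS101

DFS from CS101 (visiting neighbors in alphabetical order); mark gray on enter, black on exit:
CS101 gray
  CS120 gray
  CS120 black
  CS210 gray
    CS201 gray
      CS201→CS101: CS101 is gray → back edge
First back edge: CS201 → CS101.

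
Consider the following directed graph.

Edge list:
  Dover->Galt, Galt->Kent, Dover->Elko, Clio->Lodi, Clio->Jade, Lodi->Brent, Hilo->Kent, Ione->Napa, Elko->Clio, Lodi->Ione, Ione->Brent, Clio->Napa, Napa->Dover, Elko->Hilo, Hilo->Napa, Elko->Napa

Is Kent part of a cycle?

Kent lies on a cycle iff there is a path from Kent back to itself.
Exploring from Kent, it never reaches itself; equivalently, its strongly connected component is a singleton.

No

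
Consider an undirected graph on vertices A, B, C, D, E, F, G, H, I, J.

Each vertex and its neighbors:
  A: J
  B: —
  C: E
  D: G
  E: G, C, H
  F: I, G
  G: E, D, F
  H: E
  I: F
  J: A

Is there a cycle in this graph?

DFS, tracking each vertex's parent; an edge to a visited non-parent vertex closes a cycle.
Start from B:
visit B (parent –)
visit A (parent –)
  visit J (parent A)
    J–A: parent, skip
visit C (parent –)
  visit E (parent C)
    visit G (parent E)
      G–E: parent, skip
      visit D (parent G)
        D–G: parent, skip
      visit F (parent G)
        visit I (parent F)
          I–F: parent, skip
        F–G: parent, skip
    E–C: parent, skip
    visit H (parent E)
      H–E: parent, skip
No non-parent visited neighbor found — the graph is a forest.

No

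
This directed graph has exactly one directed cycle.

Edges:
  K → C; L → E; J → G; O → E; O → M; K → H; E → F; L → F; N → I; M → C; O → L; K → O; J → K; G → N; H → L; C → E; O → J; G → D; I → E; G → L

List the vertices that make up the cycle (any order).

J, K, O

DFS with gray/black marking from K:
K gray
  H gray
    L gray
      E gray
        F gray
        F black
      E black
      L→F: F black — skip
    L black
  H black
  O gray
    O→L: L black — skip
    M gray
      C gray
        C→E: E black — skip
      C black
    M black
    O→E: E black — skip
    J gray
      J→K: K is gray → back edge
Back edge closes the cycle K → O → J → K; its vertices are {J, K, O}.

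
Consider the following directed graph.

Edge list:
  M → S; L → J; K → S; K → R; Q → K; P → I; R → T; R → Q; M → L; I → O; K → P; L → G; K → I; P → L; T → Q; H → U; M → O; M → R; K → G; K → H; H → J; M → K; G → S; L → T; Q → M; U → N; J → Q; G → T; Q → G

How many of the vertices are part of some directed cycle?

10

A vertex is on a directed cycle iff it belongs to a strongly connected component of size ≥ 2 (or has a self-loop).
The vertices on cycles are {G, H, J, K, L, M, P, Q, R, T} — 10 in total.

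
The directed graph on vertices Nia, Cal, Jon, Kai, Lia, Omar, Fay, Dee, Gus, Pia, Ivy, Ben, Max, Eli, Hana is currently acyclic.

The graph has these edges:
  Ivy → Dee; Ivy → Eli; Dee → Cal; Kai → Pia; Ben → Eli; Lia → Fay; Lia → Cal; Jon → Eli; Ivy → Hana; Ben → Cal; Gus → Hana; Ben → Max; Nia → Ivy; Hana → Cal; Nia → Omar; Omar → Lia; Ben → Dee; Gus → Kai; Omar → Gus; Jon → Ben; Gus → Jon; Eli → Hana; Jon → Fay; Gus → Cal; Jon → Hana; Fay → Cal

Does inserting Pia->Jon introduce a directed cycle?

Adding Pia→Jon creates a cycle iff Jon can already reach Pia.
Explore from Jon: no path reaches Pia. The graph stays acyclic.

No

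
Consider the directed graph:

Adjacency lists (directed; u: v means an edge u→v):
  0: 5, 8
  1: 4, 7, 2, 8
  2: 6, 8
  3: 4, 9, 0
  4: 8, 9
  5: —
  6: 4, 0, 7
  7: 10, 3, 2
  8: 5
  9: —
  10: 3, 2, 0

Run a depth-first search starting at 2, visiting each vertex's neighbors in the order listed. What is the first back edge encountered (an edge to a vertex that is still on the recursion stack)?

DFS from 2 (visiting each vertex's neighbors in the order listed); mark gray on enter, black on exit:
2 gray
  6 gray
    4 gray
      8 gray
        5 gray
        5 black
      8 black
      9 gray
      9 black
    4 black
    0 gray
      0→5: 5 black — skip
      0→8: 8 black — skip
    0 black
    7 gray
      10 gray
        3 gray
          3→4: 4 black — skip
          3→9: 9 black — skip
          3→0: 0 black — skip
        3 black
        10→2: 2 is gray → back edge
First back edge: 10 → 2.

10→2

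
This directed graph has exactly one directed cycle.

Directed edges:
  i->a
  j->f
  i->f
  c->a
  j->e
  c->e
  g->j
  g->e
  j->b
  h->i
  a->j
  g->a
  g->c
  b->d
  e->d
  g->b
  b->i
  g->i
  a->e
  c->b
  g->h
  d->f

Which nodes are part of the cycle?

DFS with gray/black marking from a:
a gray
  e gray
    d gray
      f gray
      f black
    d black
  e black
  j gray
    j→f: f black — skip
    b gray
      b→d: d black — skip
      i gray
        i→a: a is gray → back edge
Back edge closes the cycle a → j → b → i → a; its vertices are {a, b, i, j}.

a, b, i, j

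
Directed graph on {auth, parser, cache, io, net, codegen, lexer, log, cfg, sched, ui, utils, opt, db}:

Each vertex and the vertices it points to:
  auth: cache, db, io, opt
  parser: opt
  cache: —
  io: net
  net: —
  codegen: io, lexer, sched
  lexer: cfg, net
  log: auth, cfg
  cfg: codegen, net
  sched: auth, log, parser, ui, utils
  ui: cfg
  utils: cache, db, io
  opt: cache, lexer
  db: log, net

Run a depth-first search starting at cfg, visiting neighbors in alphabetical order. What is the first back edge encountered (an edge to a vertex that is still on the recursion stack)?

DFS from cfg (visiting neighbors in alphabetical order); mark gray on enter, black on exit:
cfg gray
  codegen gray
    io gray
      net gray
      net black
    io black
    lexer gray
      lexer→cfg: cfg is gray → back edge
First back edge: lexer → cfg.

lexer->cfg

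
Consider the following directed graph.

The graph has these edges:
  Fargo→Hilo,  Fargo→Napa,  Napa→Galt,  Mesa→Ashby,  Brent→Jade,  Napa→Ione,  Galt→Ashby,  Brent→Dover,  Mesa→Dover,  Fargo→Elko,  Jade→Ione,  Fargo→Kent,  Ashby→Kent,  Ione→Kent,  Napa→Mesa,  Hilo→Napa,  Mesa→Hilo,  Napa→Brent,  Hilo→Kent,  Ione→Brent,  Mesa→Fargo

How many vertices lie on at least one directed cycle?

7

A vertex is on a directed cycle iff it belongs to a strongly connected component of size ≥ 2 (or has a self-loop).
The vertices on cycles are {Hilo, Ione, Jade, Mesa, Napa, Brent, Fargo} — 7 in total.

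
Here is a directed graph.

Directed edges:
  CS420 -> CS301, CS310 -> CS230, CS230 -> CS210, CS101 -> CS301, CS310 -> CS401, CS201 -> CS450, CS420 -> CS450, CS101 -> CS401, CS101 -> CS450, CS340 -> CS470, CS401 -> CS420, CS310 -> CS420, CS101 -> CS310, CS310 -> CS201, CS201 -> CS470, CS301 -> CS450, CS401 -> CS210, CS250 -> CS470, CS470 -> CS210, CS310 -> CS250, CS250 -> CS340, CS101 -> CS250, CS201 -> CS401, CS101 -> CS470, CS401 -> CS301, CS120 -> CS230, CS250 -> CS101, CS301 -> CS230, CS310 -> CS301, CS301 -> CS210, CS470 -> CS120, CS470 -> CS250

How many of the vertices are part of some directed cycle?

A vertex is on a directed cycle iff it belongs to a strongly connected component of size ≥ 2 (or has a self-loop).
The vertices on cycles are {CS101, CS201, CS250, CS310, CS340, CS470} — 6 in total.

6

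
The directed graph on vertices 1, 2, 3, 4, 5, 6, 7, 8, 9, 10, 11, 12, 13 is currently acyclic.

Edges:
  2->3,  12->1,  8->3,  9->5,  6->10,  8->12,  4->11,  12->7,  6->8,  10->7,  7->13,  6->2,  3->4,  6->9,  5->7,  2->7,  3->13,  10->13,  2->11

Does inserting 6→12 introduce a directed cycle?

No

Adding 6→12 creates a cycle iff 12 can already reach 6.
Explore from 12: no path reaches 6. The graph stays acyclic.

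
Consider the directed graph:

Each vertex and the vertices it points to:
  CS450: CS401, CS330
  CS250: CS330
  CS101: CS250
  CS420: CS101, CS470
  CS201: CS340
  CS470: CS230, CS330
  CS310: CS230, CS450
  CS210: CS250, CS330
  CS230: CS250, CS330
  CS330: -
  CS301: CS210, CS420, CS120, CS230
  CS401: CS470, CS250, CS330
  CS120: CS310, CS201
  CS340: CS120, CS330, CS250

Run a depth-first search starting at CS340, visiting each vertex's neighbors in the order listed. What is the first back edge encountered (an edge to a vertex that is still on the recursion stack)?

DFS from CS340 (visiting each vertex's neighbors in the order listed); mark gray on enter, black on exit:
CS340 gray
  CS120 gray
    CS310 gray
      CS230 gray
        CS250 gray
          CS330 gray
          CS330 black
        CS250 black
        CS230→CS330: CS330 black — skip
      CS230 black
      CS450 gray
        CS401 gray
          CS470 gray
            CS470→CS230: CS230 black — skip
            CS470→CS330: CS330 black — skip
          CS470 black
          CS401→CS250: CS250 black — skip
          CS401→CS330: CS330 black — skip
        CS401 black
        CS450→CS330: CS330 black — skip
      CS450 black
    CS310 black
    CS201 gray
      CS201→CS340: CS340 is gray → back edge
First back edge: CS201 → CS340.

CS201→CS340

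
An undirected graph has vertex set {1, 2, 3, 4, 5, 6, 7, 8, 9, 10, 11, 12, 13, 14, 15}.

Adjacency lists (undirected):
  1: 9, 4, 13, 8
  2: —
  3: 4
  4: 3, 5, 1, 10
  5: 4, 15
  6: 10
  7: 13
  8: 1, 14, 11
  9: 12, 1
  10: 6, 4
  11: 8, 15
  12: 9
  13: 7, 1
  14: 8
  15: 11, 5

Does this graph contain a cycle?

DFS, tracking each vertex's parent; an edge to a visited non-parent vertex closes a cycle.
Start from 3:
visit 3 (parent –)
  visit 4 (parent 3)
    4–3: parent, skip
    visit 5 (parent 4)
      5–4: parent, skip
      visit 15 (parent 5)
        visit 11 (parent 15)
          visit 8 (parent 11)
            visit 1 (parent 8)
              visit 9 (parent 1)
                visit 12 (parent 9)
                  12–9: parent, skip
                9–1: parent, skip
              1–4: 4 visited and ≠ parent → cycle
Cycle: 4 – 5 – 15 – 11 – 8 – 1 – 4.

Yes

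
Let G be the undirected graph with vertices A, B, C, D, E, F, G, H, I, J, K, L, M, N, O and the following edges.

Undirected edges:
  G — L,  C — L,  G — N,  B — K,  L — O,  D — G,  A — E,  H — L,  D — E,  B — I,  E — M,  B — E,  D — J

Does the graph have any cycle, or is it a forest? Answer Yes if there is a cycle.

No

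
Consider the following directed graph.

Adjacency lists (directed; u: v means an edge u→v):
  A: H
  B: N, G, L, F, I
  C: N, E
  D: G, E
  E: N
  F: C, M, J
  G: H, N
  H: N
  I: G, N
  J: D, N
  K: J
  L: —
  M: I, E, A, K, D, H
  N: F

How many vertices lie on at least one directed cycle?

12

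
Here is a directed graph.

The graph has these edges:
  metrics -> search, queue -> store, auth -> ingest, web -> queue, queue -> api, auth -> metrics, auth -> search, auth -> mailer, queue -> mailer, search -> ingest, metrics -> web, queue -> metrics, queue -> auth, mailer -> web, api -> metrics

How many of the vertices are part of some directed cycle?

6

A vertex is on a directed cycle iff it belongs to a strongly connected component of size ≥ 2 (or has a self-loop).
The vertices on cycles are {api, web, auth, queue, mailer, metrics} — 6 in total.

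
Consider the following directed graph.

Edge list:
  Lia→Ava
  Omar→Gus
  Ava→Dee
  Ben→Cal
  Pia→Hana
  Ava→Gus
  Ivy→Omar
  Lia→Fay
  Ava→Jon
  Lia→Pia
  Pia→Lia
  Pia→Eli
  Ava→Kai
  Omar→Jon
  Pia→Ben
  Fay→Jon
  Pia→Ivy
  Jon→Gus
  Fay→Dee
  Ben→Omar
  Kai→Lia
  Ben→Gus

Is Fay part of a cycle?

No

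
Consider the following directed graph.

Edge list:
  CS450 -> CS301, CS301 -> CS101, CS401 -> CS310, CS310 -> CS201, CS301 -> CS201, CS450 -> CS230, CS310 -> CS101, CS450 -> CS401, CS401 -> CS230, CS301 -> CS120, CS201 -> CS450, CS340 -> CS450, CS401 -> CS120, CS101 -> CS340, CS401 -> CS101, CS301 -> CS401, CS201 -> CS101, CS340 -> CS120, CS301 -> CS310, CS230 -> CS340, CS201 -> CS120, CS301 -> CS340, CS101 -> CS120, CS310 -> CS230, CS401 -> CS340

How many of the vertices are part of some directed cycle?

8

A vertex is on a directed cycle iff it belongs to a strongly connected component of size ≥ 2 (or has a self-loop).
The vertices on cycles are {CS101, CS201, CS230, CS301, CS310, CS340, CS401, CS450} — 8 in total.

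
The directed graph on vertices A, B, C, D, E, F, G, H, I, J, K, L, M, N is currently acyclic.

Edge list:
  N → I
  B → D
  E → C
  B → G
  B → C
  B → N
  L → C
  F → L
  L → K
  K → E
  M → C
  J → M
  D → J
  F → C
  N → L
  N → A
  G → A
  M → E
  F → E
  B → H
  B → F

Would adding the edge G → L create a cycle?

No

Adding G→L creates a cycle iff L can already reach G.
Explore from L: no path reaches G. The graph stays acyclic.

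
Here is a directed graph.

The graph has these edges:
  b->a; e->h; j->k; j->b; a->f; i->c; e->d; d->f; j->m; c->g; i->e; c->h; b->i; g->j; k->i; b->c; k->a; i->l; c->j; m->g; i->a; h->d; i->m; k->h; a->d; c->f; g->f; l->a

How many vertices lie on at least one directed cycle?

A vertex is on a directed cycle iff it belongs to a strongly connected component of size ≥ 2 (or has a self-loop).
The vertices on cycles are {b, c, g, i, j, k, m} — 7 in total.

7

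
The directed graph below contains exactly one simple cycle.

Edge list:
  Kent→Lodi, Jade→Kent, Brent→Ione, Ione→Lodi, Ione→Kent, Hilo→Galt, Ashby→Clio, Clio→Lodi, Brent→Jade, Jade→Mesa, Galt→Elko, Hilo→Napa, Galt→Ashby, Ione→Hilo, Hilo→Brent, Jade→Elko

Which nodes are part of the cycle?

DFS with gray/black marking from Hilo:
Hilo gray
  Brent gray
    Ione gray
      Lodi gray
      Lodi black
      Ione→Hilo: Hilo is gray → back edge
Back edge closes the cycle Hilo → Brent → Ione → Hilo; its vertices are {Hilo, Ione, Brent}.

Hilo, Ione, Brent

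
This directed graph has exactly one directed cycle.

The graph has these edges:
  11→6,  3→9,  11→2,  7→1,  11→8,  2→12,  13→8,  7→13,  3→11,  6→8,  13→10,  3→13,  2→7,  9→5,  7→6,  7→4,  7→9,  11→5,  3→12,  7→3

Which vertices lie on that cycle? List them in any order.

2, 3, 7, 11

DFS with gray/black marking from 2:
2 gray
  7 gray
    13 gray
      8 gray
      8 black
      10 gray
      10 black
    13 black
    1 gray
    1 black
    9 gray
      5 gray
      5 black
    9 black
    6 gray
      6→8: 8 black — skip
    6 black
    4 gray
    4 black
    3 gray
      12 gray
      12 black
      3→9: 9 black — skip
      11 gray
        11→2: 2 is gray → back edge
Back edge closes the cycle 2 → 7 → 3 → 11 → 2; its vertices are {2, 3, 7, 11}.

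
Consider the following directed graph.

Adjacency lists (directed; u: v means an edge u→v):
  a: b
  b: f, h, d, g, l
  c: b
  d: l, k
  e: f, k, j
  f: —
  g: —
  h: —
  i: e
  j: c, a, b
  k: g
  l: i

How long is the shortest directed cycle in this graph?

5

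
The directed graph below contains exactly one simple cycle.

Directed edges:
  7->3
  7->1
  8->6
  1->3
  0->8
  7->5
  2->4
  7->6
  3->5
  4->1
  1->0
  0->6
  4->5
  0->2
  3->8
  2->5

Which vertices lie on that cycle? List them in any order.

0, 1, 2, 4

DFS with gray/black marking from 1:
1 gray
  0 gray
    8 gray
      6 gray
      6 black
    8 black
    2 gray
      5 gray
      5 black
      4 gray
        4→1: 1 is gray → back edge
Back edge closes the cycle 1 → 0 → 2 → 4 → 1; its vertices are {0, 1, 2, 4}.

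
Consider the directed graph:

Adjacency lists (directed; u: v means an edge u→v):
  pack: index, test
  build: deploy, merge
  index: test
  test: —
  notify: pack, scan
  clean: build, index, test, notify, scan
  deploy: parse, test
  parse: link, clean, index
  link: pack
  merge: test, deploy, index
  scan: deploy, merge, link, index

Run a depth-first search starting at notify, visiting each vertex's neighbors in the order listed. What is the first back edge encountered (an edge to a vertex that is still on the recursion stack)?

DFS from notify (visiting each vertex's neighbors in the order listed); mark gray on enter, black on exit:
notify gray
  pack gray
    index gray
      test gray
      test black
    index black
    pack→test: test black — skip
  pack black
  scan gray
    deploy gray
      parse gray
        link gray
          link→pack: pack black — skip
        link black
        clean gray
          build gray
            build→deploy: deploy is gray → back edge
First back edge: build → deploy.

build->deploy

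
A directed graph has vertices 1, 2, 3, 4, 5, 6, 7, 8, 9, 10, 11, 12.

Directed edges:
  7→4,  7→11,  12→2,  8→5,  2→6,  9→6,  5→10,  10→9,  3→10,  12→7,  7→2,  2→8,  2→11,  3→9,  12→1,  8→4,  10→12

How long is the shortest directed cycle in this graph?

For each vertex v, BFS finds the shortest path from v back to v.
The shortest such closed walk is 10 → 12 → 2 → 8 → 5 → 10, length 5.

5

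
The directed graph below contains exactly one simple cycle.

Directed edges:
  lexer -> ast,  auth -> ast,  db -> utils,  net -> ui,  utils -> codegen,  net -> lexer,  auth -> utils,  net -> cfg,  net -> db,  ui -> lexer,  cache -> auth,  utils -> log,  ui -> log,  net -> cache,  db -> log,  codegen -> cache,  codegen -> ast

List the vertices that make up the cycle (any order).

auth, cache, utils, codegen

DFS with gray/black marking from cache:
cache gray
  auth gray
    ast gray
    ast black
    utils gray
      log gray
      log black
      codegen gray
        codegen→cache: cache is gray → back edge
Back edge closes the cycle cache → auth → utils → codegen → cache; its vertices are {auth, cache, utils, codegen}.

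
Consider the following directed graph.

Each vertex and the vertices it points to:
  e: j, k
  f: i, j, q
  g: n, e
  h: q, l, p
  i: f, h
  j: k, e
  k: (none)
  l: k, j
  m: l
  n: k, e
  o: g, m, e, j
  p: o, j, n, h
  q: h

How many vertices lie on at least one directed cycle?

A vertex is on a directed cycle iff it belongs to a strongly connected component of size ≥ 2 (or has a self-loop).
The vertices on cycles are {e, f, h, i, j, p, q} — 7 in total.

7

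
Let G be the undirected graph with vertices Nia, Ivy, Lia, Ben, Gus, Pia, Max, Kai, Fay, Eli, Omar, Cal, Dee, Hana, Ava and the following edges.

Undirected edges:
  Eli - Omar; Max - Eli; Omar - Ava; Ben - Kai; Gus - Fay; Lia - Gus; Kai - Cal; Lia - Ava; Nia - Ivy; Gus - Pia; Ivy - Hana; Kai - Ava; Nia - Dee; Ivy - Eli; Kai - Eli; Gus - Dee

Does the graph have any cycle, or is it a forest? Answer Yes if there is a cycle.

Yes

DFS, tracking each vertex's parent; an edge to a visited non-parent vertex closes a cycle.
Start from Omar:
visit Omar (parent –)
  visit Eli (parent Omar)
    visit Kai (parent Eli)
      visit Cal (parent Kai)
        Cal–Kai: parent, skip
      visit Ava (parent Kai)
        Ava–Omar: Omar visited and ≠ parent → cycle
Cycle: Omar – Eli – Kai – Ava – Omar.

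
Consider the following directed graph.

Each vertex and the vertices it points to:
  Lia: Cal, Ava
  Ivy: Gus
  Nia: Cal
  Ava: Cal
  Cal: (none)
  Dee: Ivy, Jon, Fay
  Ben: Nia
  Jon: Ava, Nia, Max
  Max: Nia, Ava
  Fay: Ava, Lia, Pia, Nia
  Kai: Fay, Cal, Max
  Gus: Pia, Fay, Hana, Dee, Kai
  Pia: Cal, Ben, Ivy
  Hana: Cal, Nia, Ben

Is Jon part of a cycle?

Jon lies on a cycle iff there is a path from Jon back to itself.
Exploring from Jon, it never reaches itself; equivalently, its strongly connected component is a singleton.

No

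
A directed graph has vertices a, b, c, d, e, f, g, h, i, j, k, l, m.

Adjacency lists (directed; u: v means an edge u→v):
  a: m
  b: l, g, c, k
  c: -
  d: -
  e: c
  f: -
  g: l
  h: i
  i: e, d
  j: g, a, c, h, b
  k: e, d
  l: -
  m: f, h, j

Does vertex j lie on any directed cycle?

Yes

j is on a cycle iff j can reach itself via ≥1 edge.
j → a → m → j — yes.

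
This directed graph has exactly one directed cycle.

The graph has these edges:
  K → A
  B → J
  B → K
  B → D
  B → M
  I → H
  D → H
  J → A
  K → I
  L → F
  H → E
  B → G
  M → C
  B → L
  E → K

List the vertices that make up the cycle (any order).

DFS with gray/black marking from K:
K gray
  I gray
    H gray
      E gray
        E→K: K is gray → back edge
Back edge closes the cycle K → I → H → E → K; its vertices are {E, H, I, K}.

E, H, I, K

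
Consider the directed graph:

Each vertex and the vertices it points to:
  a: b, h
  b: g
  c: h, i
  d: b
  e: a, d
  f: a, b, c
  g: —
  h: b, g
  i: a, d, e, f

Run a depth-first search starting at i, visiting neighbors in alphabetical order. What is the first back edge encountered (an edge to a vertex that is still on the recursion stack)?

c->i

DFS from i (visiting neighbors in alphabetical order); mark gray on enter, black on exit:
i gray
  a gray
    b gray
      g gray
      g black
    b black
    h gray
      h→b: b black — skip
      h→g: g black — skip
    h black
  a black
  d gray
    d→b: b black — skip
  d black
  e gray
    e→a: a black — skip
    e→d: d black — skip
  e black
  f gray
    f→a: a black — skip
    f→b: b black — skip
    c gray
      c→h: h black — skip
      c→i: i is gray → back edge
First back edge: c → i.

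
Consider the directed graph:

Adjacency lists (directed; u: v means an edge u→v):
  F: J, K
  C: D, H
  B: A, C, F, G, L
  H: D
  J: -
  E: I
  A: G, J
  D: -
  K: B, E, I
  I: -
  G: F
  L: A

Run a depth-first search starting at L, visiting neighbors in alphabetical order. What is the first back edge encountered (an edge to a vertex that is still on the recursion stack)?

B->A

DFS from L (visiting neighbors in alphabetical order); mark gray on enter, black on exit:
L gray
  A gray
    G gray
      F gray
        J gray
        J black
        K gray
          B gray
            B→A: A is gray → back edge
First back edge: B → A.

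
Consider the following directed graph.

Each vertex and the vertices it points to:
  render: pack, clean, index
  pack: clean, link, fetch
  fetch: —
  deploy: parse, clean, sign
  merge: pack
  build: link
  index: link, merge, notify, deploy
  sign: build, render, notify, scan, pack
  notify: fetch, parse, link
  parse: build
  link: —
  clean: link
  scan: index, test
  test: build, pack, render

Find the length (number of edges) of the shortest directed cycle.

4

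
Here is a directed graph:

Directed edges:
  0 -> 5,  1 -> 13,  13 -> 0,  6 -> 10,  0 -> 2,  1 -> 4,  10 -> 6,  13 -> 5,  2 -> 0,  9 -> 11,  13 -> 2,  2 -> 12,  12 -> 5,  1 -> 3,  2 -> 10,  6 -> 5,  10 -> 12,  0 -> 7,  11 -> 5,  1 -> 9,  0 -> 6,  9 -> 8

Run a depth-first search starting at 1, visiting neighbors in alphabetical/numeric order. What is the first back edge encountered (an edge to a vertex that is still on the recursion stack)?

DFS from 1 (visiting neighbors in alphabetical/numeric order); mark gray on enter, black on exit:
1 gray
  3 gray
  3 black
  4 gray
  4 black
  9 gray
    8 gray
    8 black
    11 gray
      5 gray
      5 black
    11 black
  9 black
  13 gray
    0 gray
      2 gray
        2→0: 0 is gray → back edge
First back edge: 2 → 0.

2->0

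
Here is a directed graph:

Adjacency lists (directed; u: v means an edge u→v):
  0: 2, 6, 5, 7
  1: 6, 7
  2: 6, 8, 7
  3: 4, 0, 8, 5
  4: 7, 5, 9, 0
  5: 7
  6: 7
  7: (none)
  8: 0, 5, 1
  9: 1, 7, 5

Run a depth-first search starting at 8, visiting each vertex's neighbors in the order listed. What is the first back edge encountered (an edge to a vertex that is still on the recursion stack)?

DFS from 8 (visiting each vertex's neighbors in the order listed); mark gray on enter, black on exit:
8 gray
  0 gray
    2 gray
      6 gray
        7 gray
        7 black
      6 black
      2→8: 8 is gray → back edge
First back edge: 2 → 8.

2→8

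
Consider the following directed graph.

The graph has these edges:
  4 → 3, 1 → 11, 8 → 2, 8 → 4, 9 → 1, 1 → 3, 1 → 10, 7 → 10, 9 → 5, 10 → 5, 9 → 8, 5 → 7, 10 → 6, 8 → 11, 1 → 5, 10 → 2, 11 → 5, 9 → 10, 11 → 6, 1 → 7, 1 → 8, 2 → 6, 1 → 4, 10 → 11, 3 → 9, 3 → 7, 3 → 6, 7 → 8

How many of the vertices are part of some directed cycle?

9

A vertex is on a directed cycle iff it belongs to a strongly connected component of size ≥ 2 (or has a self-loop).
The vertices on cycles are {1, 3, 4, 5, 7, 8, 9, 10, 11} — 9 in total.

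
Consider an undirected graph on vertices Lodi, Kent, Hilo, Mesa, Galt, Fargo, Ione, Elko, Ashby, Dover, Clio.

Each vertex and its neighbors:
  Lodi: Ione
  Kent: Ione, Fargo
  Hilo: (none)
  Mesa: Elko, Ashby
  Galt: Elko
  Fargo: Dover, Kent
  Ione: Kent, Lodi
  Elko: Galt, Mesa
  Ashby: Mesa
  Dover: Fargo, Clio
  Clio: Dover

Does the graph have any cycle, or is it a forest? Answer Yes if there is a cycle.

No

DFS, tracking each vertex's parent; an edge to a visited non-parent vertex closes a cycle.
Start from Galt:
visit Galt (parent –)
  visit Elko (parent Galt)
    Elko–Galt: parent, skip
    visit Mesa (parent Elko)
      Mesa–Elko: parent, skip
      visit Ashby (parent Mesa)
        Ashby–Mesa: parent, skip
visit Lodi (parent –)
  visit Ione (parent Lodi)
    visit Kent (parent Ione)
      Kent–Ione: parent, skip
      visit Fargo (parent Kent)
        visit Dover (parent Fargo)
          Dover–Fargo: parent, skip
          visit Clio (parent Dover)
            Clio–Dover: parent, skip
        Fargo–Kent: parent, skip
    Ione–Lodi: parent, skip
visit Hilo (parent –)
No non-parent visited neighbor found — the graph is a forest.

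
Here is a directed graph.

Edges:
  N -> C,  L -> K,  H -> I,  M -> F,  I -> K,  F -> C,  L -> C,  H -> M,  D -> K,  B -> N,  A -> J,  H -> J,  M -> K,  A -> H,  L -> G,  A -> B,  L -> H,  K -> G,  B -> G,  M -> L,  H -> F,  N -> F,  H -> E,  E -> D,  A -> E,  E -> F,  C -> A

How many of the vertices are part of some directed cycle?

9

A vertex is on a directed cycle iff it belongs to a strongly connected component of size ≥ 2 (or has a self-loop).
The vertices on cycles are {A, B, C, E, F, H, L, M, N} — 9 in total.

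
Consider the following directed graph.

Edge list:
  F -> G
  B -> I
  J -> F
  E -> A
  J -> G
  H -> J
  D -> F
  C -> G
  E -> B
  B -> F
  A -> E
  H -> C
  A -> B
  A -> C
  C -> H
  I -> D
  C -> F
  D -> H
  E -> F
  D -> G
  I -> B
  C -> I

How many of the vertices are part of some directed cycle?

7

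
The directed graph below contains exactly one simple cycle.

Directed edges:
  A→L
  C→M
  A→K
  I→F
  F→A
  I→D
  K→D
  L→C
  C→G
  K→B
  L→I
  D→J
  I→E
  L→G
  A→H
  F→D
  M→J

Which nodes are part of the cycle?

A, F, I, L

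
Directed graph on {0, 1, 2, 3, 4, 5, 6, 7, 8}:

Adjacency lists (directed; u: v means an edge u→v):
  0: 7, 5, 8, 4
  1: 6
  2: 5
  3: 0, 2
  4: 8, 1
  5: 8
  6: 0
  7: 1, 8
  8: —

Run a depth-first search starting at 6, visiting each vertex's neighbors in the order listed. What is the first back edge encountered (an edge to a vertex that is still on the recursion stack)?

DFS from 6 (visiting each vertex's neighbors in the order listed); mark gray on enter, black on exit:
6 gray
  0 gray
    7 gray
      1 gray
        1→6: 6 is gray → back edge
First back edge: 1 → 6.

1->6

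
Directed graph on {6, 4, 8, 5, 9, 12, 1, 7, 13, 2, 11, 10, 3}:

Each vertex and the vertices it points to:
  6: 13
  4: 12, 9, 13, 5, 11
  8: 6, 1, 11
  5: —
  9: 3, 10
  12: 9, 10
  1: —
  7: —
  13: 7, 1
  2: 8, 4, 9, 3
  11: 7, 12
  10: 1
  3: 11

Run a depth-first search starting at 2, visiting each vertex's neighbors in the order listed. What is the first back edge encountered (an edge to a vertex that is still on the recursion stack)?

3→11

DFS from 2 (visiting each vertex's neighbors in the order listed); mark gray on enter, black on exit:
2 gray
  8 gray
    6 gray
      13 gray
        7 gray
        7 black
        1 gray
        1 black
      13 black
    6 black
    8→1: 1 black — skip
    11 gray
      11→7: 7 black — skip
      12 gray
        9 gray
          3 gray
            3→11: 11 is gray → back edge
First back edge: 3 → 11.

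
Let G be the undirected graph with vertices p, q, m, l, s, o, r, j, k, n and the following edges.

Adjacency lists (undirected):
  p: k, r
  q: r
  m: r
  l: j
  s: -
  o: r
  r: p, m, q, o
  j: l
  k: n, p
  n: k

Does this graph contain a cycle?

No

DFS, tracking each vertex's parent; an edge to a visited non-parent vertex closes a cycle.
Start from l:
visit l (parent –)
  visit j (parent l)
    j–l: parent, skip
visit p (parent –)
  visit k (parent p)
    visit n (parent k)
      n–k: parent, skip
    k–p: parent, skip
  visit r (parent p)
    r–p: parent, skip
    visit m (parent r)
      m–r: parent, skip
    visit q (parent r)
      q–r: parent, skip
    visit o (parent r)
      o–r: parent, skip
visit s (parent –)
No non-parent visited neighbor found — the graph is a forest.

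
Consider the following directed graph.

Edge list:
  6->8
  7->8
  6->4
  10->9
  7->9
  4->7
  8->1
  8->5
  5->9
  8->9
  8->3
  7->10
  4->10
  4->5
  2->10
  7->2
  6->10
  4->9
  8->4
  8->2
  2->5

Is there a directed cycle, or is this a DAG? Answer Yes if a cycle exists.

DFS with white/gray/black marking, starting from 10:
10 gray
  9 gray
  9 black
10 black
1 gray
1 black
2 gray
  2→10: 10 black — skip
  5 gray
    5→9: 9 black — skip
  5 black
2 black
3 gray
3 black
4 gray
  4→9: 9 black — skip
  4→10: 10 black — skip
  4→5: 5 black — skip
  7 gray
    8 gray
      8→9: 9 black — skip
      8→4: 4 is gray → back edge
Back edge found, so a cycle exists: 4 → 7 → 8 → 4.

Yes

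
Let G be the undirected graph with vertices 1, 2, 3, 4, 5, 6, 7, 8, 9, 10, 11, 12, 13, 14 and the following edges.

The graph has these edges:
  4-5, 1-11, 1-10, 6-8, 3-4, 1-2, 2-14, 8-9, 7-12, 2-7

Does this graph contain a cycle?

DFS, tracking each vertex's parent; an edge to a visited non-parent vertex closes a cycle.
Start from 13:
visit 13 (parent –)
visit 1 (parent –)
  visit 2 (parent 1)
    visit 7 (parent 2)
      7–2: parent, skip
      visit 12 (parent 7)
        12–7: parent, skip
    visit 14 (parent 2)
      14–2: parent, skip
    2–1: parent, skip
  visit 11 (parent 1)
    11–1: parent, skip
  visit 10 (parent 1)
    10–1: parent, skip
visit 3 (parent –)
  visit 4 (parent 3)
    visit 5 (parent 4)
      5–4: parent, skip
    4–3: parent, skip
visit 6 (parent –)
  visit 8 (parent 6)
    visit 9 (parent 8)
      9–8: parent, skip
    8–6: parent, skip
No non-parent visited neighbor found — the graph is a forest.

No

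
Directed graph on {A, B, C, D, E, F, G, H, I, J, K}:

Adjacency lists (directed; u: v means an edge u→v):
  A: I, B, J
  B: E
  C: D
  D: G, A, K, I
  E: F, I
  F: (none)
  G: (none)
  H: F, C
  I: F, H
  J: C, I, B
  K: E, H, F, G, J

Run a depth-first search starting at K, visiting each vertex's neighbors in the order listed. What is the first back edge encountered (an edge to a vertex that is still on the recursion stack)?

DFS from K (visiting each vertex's neighbors in the order listed); mark gray on enter, black on exit:
K gray
  E gray
    F gray
    F black
    I gray
      I→F: F black — skip
      H gray
        H→F: F black — skip
        C gray
          D gray
            G gray
            G black
            A gray
              A→I: I is gray → back edge
First back edge: A → I.

A->I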